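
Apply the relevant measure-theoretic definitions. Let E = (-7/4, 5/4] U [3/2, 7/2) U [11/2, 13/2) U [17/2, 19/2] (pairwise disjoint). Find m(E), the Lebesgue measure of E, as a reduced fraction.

For pairwise disjoint intervals, m(union_i I_i) = sum_i m(I_i),
and m is invariant under swapping open/closed endpoints (single points have measure 0).
So m(E) = sum_i (b_i - a_i).
  I_1 has length 5/4 - (-7/4) = 3.
  I_2 has length 7/2 - 3/2 = 2.
  I_3 has length 13/2 - 11/2 = 1.
  I_4 has length 19/2 - 17/2 = 1.
Summing:
  m(E) = 3 + 2 + 1 + 1 = 7.

7


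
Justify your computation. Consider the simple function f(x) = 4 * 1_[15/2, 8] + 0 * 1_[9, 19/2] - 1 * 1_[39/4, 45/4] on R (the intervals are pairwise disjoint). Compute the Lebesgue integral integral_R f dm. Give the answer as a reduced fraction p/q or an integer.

For a simple function f = sum_i c_i * 1_{A_i} with disjoint A_i,
  integral f dm = sum_i c_i * m(A_i).
Lengths of the A_i:
  m(A_1) = 8 - 15/2 = 1/2.
  m(A_2) = 19/2 - 9 = 1/2.
  m(A_3) = 45/4 - 39/4 = 3/2.
Contributions c_i * m(A_i):
  (4) * (1/2) = 2.
  (0) * (1/2) = 0.
  (-1) * (3/2) = -3/2.
Total: 2 + 0 - 3/2 = 1/2.

1/2


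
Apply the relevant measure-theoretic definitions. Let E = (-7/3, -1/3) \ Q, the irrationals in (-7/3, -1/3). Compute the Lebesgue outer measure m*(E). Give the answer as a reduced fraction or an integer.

The interval I = (-7/3, -1/3) has m(I) = -1/3 - (-7/3) = 2 (endpoints are measure-zero, so open/closed/half-open agree). Write I = (I cap Q) u (I \ Q). The rationals in I are countable, so m*(I cap Q) = 0 (cover each rational by intervals whose total length is arbitrarily small). By countable subadditivity m*(I) <= m*(I cap Q) + m*(I \ Q), hence m*(I \ Q) >= m(I) = 2. The reverse inequality m*(I \ Q) <= m*(I) = 2 is trivial since (I \ Q) is a subset of I. Therefore m*(I \ Q) = 2.

2


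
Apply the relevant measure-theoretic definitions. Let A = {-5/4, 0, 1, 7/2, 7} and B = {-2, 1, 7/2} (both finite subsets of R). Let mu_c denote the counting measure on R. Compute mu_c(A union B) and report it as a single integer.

Counting measure on a finite set equals cardinality. By inclusion-exclusion, |A union B| = |A| + |B| - |A cap B|.
|A| = 5, |B| = 3, |A cap B| = 2.
So mu_c(A union B) = 5 + 3 - 2 = 6.

6


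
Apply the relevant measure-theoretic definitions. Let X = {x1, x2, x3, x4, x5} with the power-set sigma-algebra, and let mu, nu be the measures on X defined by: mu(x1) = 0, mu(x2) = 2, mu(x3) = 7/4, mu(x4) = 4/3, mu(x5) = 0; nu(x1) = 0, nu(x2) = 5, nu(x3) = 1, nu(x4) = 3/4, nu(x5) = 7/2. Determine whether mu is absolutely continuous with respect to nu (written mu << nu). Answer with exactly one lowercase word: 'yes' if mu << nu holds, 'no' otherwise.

mu << nu means: every nu-null measurable set is also mu-null; equivalently, for every atom x, if nu({x}) = 0 then mu({x}) = 0.
Checking each atom:
  x1: nu = 0, mu = 0 -> consistent with mu << nu.
  x2: nu = 5 > 0 -> no constraint.
  x3: nu = 1 > 0 -> no constraint.
  x4: nu = 3/4 > 0 -> no constraint.
  x5: nu = 7/2 > 0 -> no constraint.
No atom violates the condition. Therefore mu << nu.

yes


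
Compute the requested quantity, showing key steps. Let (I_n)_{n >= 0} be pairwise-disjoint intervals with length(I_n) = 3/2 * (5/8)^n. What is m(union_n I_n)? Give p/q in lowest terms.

By countable additivity of the Lebesgue measure on pairwise disjoint measurable sets,
  m(union_{n >= 0} I_n) = sum_{n >= 0} m(I_n) = sum_{n >= 0} a * r^n,
  with a = 3/2 and r = 5/8.
Since 0 < r = 5/8 < 1, the geometric series converges:
  sum_{n >= 0} a * r^n = a / (1 - r).
  = 3/2 / (1 - 5/8)
  = 3/2 / (3/8)
  = 4.

4


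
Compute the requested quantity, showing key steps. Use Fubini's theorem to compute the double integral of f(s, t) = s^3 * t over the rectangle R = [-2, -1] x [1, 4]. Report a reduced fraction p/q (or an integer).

f(s, t) is a tensor product of a function of s and a function of t, and both factors are bounded continuous (hence Lebesgue integrable) on the rectangle, so Fubini's theorem applies:
  integral_R f d(m x m) = (integral_a1^b1 s^3 ds) * (integral_a2^b2 t dt).
Inner integral in s: integral_{-2}^{-1} s^3 ds = ((-1)^4 - (-2)^4)/4
  = -15/4.
Inner integral in t: integral_{1}^{4} t dt = (4^2 - 1^2)/2
  = 15/2.
Product: (-15/4) * (15/2) = -225/8.

-225/8


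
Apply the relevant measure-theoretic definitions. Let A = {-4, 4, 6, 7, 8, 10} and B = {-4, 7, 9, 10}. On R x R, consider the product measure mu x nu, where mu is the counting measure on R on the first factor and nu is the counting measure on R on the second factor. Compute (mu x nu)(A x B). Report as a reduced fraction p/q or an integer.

For a measurable rectangle A x B, the product measure satisfies
  (mu x nu)(A x B) = mu(A) * nu(B).
  mu(A) = 6.
  nu(B) = 4.
  (mu x nu)(A x B) = 6 * 4 = 24.

24


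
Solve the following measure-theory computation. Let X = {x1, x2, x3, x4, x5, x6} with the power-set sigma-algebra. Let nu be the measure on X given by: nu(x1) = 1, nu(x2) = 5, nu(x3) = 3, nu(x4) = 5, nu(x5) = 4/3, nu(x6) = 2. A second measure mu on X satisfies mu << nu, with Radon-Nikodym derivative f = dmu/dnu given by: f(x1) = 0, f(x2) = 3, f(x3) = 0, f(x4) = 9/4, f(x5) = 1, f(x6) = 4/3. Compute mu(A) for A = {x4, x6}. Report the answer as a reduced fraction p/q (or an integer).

By the defining property of the Radon-Nikodym derivative, for every measurable set A,
  mu(A) = integral_A f dnu.
Since nu is a discrete measure concentrated on the atoms of X, the integral over A reduces to the sum
  mu(A) = sum_{x in A} f(x) * nu({x}).
Computing each term:
  x4: f(x4) * nu(x4) = 9/4 * 5 = 45/4.
  x6: f(x6) * nu(x6) = 4/3 * 2 = 8/3.
Summing: mu(A) = 45/4 + 8/3 = 167/12.

167/12


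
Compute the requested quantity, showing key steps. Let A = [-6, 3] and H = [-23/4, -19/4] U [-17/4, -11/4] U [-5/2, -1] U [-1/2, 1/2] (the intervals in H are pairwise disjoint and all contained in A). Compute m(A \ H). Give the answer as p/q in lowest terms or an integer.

The ambient interval has length m(A) = 3 - (-6) = 9.
Since the holes are disjoint and sit inside A, by finite additivity
  m(H) = sum_i (b_i - a_i), and m(A \ H) = m(A) - m(H).
Computing the hole measures:
  m(H_1) = -19/4 - (-23/4) = 1.
  m(H_2) = -11/4 - (-17/4) = 3/2.
  m(H_3) = -1 - (-5/2) = 3/2.
  m(H_4) = 1/2 - (-1/2) = 1.
Summed: m(H) = 1 + 3/2 + 3/2 + 1 = 5.
So m(A \ H) = 9 - 5 = 4.

4


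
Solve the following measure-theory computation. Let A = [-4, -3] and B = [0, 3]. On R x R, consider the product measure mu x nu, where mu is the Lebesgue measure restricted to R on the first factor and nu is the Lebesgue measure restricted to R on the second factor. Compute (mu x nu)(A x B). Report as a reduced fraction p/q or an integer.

For a measurable rectangle A x B, the product measure satisfies
  (mu x nu)(A x B) = mu(A) * nu(B).
  mu(A) = 1.
  nu(B) = 3.
  (mu x nu)(A x B) = 1 * 3 = 3.

3


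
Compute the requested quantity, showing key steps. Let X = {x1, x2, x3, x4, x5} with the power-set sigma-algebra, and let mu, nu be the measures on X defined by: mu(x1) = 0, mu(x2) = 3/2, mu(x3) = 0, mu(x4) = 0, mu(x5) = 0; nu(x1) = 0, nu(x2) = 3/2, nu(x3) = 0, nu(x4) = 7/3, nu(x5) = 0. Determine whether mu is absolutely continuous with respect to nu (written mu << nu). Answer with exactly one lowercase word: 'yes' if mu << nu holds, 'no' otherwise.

mu << nu means: every nu-null measurable set is also mu-null; equivalently, for every atom x, if nu({x}) = 0 then mu({x}) = 0.
Checking each atom:
  x1: nu = 0, mu = 0 -> consistent with mu << nu.
  x2: nu = 3/2 > 0 -> no constraint.
  x3: nu = 0, mu = 0 -> consistent with mu << nu.
  x4: nu = 7/3 > 0 -> no constraint.
  x5: nu = 0, mu = 0 -> consistent with mu << nu.
No atom violates the condition. Therefore mu << nu.

yes


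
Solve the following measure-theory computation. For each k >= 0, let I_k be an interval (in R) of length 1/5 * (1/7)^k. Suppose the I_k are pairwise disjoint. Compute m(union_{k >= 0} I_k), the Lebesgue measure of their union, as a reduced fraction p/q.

By countable additivity of the Lebesgue measure on pairwise disjoint measurable sets,
  m(union_{k >= 0} I_k) = sum_{k >= 0} m(I_k) = sum_{k >= 0} a * r^k,
  with a = 1/5 and r = 1/7.
Since 0 < r = 1/7 < 1, the geometric series converges:
  sum_{k >= 0} a * r^k = a / (1 - r).
  = 1/5 / (1 - 1/7)
  = 1/5 / (6/7)
  = 7/30.

7/30


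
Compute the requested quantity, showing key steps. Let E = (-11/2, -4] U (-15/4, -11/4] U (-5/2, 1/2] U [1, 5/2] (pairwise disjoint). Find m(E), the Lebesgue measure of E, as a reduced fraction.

For pairwise disjoint intervals, m(union_i I_i) = sum_i m(I_i),
and m is invariant under swapping open/closed endpoints (single points have measure 0).
So m(E) = sum_i (b_i - a_i).
  I_1 has length -4 - (-11/2) = 3/2.
  I_2 has length -11/4 - (-15/4) = 1.
  I_3 has length 1/2 - (-5/2) = 3.
  I_4 has length 5/2 - 1 = 3/2.
Summing:
  m(E) = 3/2 + 1 + 3 + 3/2 = 7.

7


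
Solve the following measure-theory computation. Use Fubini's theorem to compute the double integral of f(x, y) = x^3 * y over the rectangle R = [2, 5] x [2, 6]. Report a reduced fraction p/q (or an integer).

f(x, y) is a tensor product of a function of x and a function of y, and both factors are bounded continuous (hence Lebesgue integrable) on the rectangle, so Fubini's theorem applies:
  integral_R f d(m x m) = (integral_a1^b1 x^3 dx) * (integral_a2^b2 y dy).
Inner integral in x: integral_{2}^{5} x^3 dx = (5^4 - 2^4)/4
  = 609/4.
Inner integral in y: integral_{2}^{6} y dy = (6^2 - 2^2)/2
  = 16.
Product: (609/4) * (16) = 2436.

2436


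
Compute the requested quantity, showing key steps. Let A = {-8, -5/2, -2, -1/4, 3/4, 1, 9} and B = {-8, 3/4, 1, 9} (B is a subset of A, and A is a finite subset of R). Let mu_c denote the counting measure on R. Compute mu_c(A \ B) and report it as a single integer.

Counting measure assigns mu_c(E) = |E| (number of elements) when E is finite. For B subset A, A \ B is the set of elements of A not in B, so |A \ B| = |A| - |B|.
|A| = 7, |B| = 4, so mu_c(A \ B) = 7 - 4 = 3.

3


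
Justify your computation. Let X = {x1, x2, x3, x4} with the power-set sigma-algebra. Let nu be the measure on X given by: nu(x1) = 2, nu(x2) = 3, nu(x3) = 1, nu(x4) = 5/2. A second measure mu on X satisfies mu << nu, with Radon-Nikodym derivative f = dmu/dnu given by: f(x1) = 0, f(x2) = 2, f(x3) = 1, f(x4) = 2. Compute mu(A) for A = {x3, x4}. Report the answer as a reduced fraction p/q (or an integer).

By the defining property of the Radon-Nikodym derivative, for every measurable set A,
  mu(A) = integral_A f dnu.
Since nu is a discrete measure concentrated on the atoms of X, the integral over A reduces to the sum
  mu(A) = sum_{x in A} f(x) * nu({x}).
Computing each term:
  x3: f(x3) * nu(x3) = 1 * 1 = 1.
  x4: f(x4) * nu(x4) = 2 * 5/2 = 5.
Summing: mu(A) = 1 + 5 = 6.

6


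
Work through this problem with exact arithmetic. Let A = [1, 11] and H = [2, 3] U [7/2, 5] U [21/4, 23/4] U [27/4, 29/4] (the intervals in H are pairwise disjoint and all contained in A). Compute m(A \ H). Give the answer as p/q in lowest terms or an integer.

The ambient interval has length m(A) = 11 - 1 = 10.
Since the holes are disjoint and sit inside A, by finite additivity
  m(H) = sum_i (b_i - a_i), and m(A \ H) = m(A) - m(H).
Computing the hole measures:
  m(H_1) = 3 - 2 = 1.
  m(H_2) = 5 - 7/2 = 3/2.
  m(H_3) = 23/4 - 21/4 = 1/2.
  m(H_4) = 29/4 - 27/4 = 1/2.
Summed: m(H) = 1 + 3/2 + 1/2 + 1/2 = 7/2.
So m(A \ H) = 10 - 7/2 = 13/2.

13/2


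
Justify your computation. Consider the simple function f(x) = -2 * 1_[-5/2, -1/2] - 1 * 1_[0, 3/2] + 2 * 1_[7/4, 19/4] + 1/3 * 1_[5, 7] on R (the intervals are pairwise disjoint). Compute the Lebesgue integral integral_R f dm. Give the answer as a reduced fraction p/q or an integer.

For a simple function f = sum_i c_i * 1_{A_i} with disjoint A_i,
  integral f dm = sum_i c_i * m(A_i).
Lengths of the A_i:
  m(A_1) = -1/2 - (-5/2) = 2.
  m(A_2) = 3/2 - 0 = 3/2.
  m(A_3) = 19/4 - 7/4 = 3.
  m(A_4) = 7 - 5 = 2.
Contributions c_i * m(A_i):
  (-2) * (2) = -4.
  (-1) * (3/2) = -3/2.
  (2) * (3) = 6.
  (1/3) * (2) = 2/3.
Total: -4 - 3/2 + 6 + 2/3 = 7/6.

7/6


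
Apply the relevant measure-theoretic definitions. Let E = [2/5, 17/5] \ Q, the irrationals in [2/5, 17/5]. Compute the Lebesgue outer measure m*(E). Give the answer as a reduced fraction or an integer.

The interval I = [2/5, 17/5] has m(I) = 17/5 - 2/5 = 3 (endpoints are measure-zero, so open/closed/half-open agree). Write I = (I cap Q) u (I \ Q). The rationals in I are countable, so m*(I cap Q) = 0 (cover each rational by intervals whose total length is arbitrarily small). By countable subadditivity m*(I) <= m*(I cap Q) + m*(I \ Q), hence m*(I \ Q) >= m(I) = 3. The reverse inequality m*(I \ Q) <= m*(I) = 3 is trivial since (I \ Q) is a subset of I. Therefore m*(I \ Q) = 3.

3


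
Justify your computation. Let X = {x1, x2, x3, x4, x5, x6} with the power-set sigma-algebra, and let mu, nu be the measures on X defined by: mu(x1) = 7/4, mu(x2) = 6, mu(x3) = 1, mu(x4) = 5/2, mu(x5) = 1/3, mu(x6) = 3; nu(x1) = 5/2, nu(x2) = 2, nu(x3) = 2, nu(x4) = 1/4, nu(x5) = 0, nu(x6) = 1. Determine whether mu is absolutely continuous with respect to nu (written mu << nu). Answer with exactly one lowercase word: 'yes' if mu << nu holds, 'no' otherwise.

mu << nu means: every nu-null measurable set is also mu-null; equivalently, for every atom x, if nu({x}) = 0 then mu({x}) = 0.
Checking each atom:
  x1: nu = 5/2 > 0 -> no constraint.
  x2: nu = 2 > 0 -> no constraint.
  x3: nu = 2 > 0 -> no constraint.
  x4: nu = 1/4 > 0 -> no constraint.
  x5: nu = 0, mu = 1/3 > 0 -> violates mu << nu.
  x6: nu = 1 > 0 -> no constraint.
The atom(s) x5 violate the condition (nu = 0 but mu > 0). Therefore mu is NOT absolutely continuous w.r.t. nu.

no


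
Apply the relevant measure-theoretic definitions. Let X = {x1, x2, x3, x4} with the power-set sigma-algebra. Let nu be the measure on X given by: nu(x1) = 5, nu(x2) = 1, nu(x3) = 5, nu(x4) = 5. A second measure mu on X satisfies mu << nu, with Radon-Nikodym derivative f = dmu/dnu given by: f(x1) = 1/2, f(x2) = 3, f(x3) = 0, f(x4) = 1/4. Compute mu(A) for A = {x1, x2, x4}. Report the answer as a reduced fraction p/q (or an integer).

By the defining property of the Radon-Nikodym derivative, for every measurable set A,
  mu(A) = integral_A f dnu.
Since nu is a discrete measure concentrated on the atoms of X, the integral over A reduces to the sum
  mu(A) = sum_{x in A} f(x) * nu({x}).
Computing each term:
  x1: f(x1) * nu(x1) = 1/2 * 5 = 5/2.
  x2: f(x2) * nu(x2) = 3 * 1 = 3.
  x4: f(x4) * nu(x4) = 1/4 * 5 = 5/4.
Summing: mu(A) = 5/2 + 3 + 5/4 = 27/4.

27/4


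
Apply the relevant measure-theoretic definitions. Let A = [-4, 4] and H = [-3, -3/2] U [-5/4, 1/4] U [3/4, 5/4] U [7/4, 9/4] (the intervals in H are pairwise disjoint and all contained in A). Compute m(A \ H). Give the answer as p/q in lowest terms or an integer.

The ambient interval has length m(A) = 4 - (-4) = 8.
Since the holes are disjoint and sit inside A, by finite additivity
  m(H) = sum_i (b_i - a_i), and m(A \ H) = m(A) - m(H).
Computing the hole measures:
  m(H_1) = -3/2 - (-3) = 3/2.
  m(H_2) = 1/4 - (-5/4) = 3/2.
  m(H_3) = 5/4 - 3/4 = 1/2.
  m(H_4) = 9/4 - 7/4 = 1/2.
Summed: m(H) = 3/2 + 3/2 + 1/2 + 1/2 = 4.
So m(A \ H) = 8 - 4 = 4.

4


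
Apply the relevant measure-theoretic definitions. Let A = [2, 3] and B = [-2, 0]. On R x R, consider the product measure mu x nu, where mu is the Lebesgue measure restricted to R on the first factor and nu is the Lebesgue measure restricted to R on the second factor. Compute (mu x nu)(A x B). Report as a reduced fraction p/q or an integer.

For a measurable rectangle A x B, the product measure satisfies
  (mu x nu)(A x B) = mu(A) * nu(B).
  mu(A) = 1.
  nu(B) = 2.
  (mu x nu)(A x B) = 1 * 2 = 2.

2


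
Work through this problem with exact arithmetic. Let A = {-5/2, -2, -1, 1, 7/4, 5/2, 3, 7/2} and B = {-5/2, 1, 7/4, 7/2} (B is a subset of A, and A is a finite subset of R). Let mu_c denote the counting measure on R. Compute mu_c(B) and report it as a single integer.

Counting measure assigns mu_c(E) = |E| (number of elements) when E is finite.
B has 4 element(s), so mu_c(B) = 4.

4


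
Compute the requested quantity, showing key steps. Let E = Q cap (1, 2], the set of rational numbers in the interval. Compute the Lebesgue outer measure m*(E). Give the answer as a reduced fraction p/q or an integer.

The set Q cap (1, 2] is countable (a subset of the countable set Q). Lebesgue outer measure of any countable set is 0: each singleton {q} has m*({q}) = 0, and by countable subadditivity m*(union_k {q_k}) <= sum_k m*({q_k}) = sum_k 0 = 0. The reverse inequality m*(E) >= 0 is automatic. So m*(Q cap (1, 2]) = 0.

0


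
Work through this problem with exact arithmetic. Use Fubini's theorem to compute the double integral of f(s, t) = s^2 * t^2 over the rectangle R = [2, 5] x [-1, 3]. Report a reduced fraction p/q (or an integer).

f(s, t) is a tensor product of a function of s and a function of t, and both factors are bounded continuous (hence Lebesgue integrable) on the rectangle, so Fubini's theorem applies:
  integral_R f d(m x m) = (integral_a1^b1 s^2 ds) * (integral_a2^b2 t^2 dt).
Inner integral in s: integral_{2}^{5} s^2 ds = (5^3 - 2^3)/3
  = 39.
Inner integral in t: integral_{-1}^{3} t^2 dt = (3^3 - (-1)^3)/3
  = 28/3.
Product: (39) * (28/3) = 364.

364


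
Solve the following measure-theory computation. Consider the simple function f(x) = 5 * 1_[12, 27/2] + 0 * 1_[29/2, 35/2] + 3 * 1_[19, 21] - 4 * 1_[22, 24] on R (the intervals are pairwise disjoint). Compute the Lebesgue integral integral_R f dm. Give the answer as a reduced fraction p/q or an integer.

For a simple function f = sum_i c_i * 1_{A_i} with disjoint A_i,
  integral f dm = sum_i c_i * m(A_i).
Lengths of the A_i:
  m(A_1) = 27/2 - 12 = 3/2.
  m(A_2) = 35/2 - 29/2 = 3.
  m(A_3) = 21 - 19 = 2.
  m(A_4) = 24 - 22 = 2.
Contributions c_i * m(A_i):
  (5) * (3/2) = 15/2.
  (0) * (3) = 0.
  (3) * (2) = 6.
  (-4) * (2) = -8.
Total: 15/2 + 0 + 6 - 8 = 11/2.

11/2


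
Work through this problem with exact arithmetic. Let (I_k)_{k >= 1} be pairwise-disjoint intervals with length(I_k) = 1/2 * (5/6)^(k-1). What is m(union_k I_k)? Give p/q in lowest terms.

By countable additivity of the Lebesgue measure on pairwise disjoint measurable sets,
  m(union_{k >= 1} I_k) = sum_{k >= 1} m(I_k) = sum_{k >= 1} a * r^(k-1),
  with a = 1/2 and r = 5/6.
Since 0 < r = 5/6 < 1, the geometric series converges:
  sum_{k >= 1} a * r^(k-1) = a / (1 - r).
  = 1/2 / (1 - 5/6)
  = 1/2 / (1/6)
  = 3.

3


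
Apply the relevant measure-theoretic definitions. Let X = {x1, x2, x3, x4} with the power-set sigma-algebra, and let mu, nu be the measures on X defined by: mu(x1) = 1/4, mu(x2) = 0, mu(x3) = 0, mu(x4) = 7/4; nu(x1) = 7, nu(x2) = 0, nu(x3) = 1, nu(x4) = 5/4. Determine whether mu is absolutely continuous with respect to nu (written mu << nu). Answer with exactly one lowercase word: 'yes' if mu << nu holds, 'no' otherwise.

mu << nu means: every nu-null measurable set is also mu-null; equivalently, for every atom x, if nu({x}) = 0 then mu({x}) = 0.
Checking each atom:
  x1: nu = 7 > 0 -> no constraint.
  x2: nu = 0, mu = 0 -> consistent with mu << nu.
  x3: nu = 1 > 0 -> no constraint.
  x4: nu = 5/4 > 0 -> no constraint.
No atom violates the condition. Therefore mu << nu.

yes


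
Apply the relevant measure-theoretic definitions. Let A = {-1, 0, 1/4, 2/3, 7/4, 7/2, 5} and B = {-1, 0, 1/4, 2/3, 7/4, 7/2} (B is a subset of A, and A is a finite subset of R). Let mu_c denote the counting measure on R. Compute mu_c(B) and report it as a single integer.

Counting measure assigns mu_c(E) = |E| (number of elements) when E is finite.
B has 6 element(s), so mu_c(B) = 6.

6


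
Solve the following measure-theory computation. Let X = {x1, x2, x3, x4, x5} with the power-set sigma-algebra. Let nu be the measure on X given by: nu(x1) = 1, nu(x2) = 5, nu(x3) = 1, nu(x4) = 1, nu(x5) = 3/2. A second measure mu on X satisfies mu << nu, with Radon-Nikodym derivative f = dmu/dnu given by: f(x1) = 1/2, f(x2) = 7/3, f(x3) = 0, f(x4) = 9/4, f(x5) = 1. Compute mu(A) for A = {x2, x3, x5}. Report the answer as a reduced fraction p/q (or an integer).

By the defining property of the Radon-Nikodym derivative, for every measurable set A,
  mu(A) = integral_A f dnu.
Since nu is a discrete measure concentrated on the atoms of X, the integral over A reduces to the sum
  mu(A) = sum_{x in A} f(x) * nu({x}).
Computing each term:
  x2: f(x2) * nu(x2) = 7/3 * 5 = 35/3.
  x3: f(x3) * nu(x3) = 0 * 1 = 0.
  x5: f(x5) * nu(x5) = 1 * 3/2 = 3/2.
Summing: mu(A) = 35/3 + 0 + 3/2 = 79/6.

79/6


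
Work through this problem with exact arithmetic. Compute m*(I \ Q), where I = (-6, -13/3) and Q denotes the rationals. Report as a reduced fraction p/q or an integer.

The interval I = (-6, -13/3) has m(I) = -13/3 - (-6) = 5/3 (endpoints are measure-zero, so open/closed/half-open agree). Write I = (I cap Q) u (I \ Q). The rationals in I are countable, so m*(I cap Q) = 0 (cover each rational by intervals whose total length is arbitrarily small). By countable subadditivity m*(I) <= m*(I cap Q) + m*(I \ Q), hence m*(I \ Q) >= m(I) = 5/3. The reverse inequality m*(I \ Q) <= m*(I) = 5/3 is trivial since (I \ Q) is a subset of I. Therefore m*(I \ Q) = 5/3.

5/3


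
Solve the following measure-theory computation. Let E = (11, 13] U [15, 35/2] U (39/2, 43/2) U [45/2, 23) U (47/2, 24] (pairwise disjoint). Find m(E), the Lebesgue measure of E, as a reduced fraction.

For pairwise disjoint intervals, m(union_i I_i) = sum_i m(I_i),
and m is invariant under swapping open/closed endpoints (single points have measure 0).
So m(E) = sum_i (b_i - a_i).
  I_1 has length 13 - 11 = 2.
  I_2 has length 35/2 - 15 = 5/2.
  I_3 has length 43/2 - 39/2 = 2.
  I_4 has length 23 - 45/2 = 1/2.
  I_5 has length 24 - 47/2 = 1/2.
Summing:
  m(E) = 2 + 5/2 + 2 + 1/2 + 1/2 = 15/2.

15/2


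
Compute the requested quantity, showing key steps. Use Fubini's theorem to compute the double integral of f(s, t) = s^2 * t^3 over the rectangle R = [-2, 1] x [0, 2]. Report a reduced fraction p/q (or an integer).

f(s, t) is a tensor product of a function of s and a function of t, and both factors are bounded continuous (hence Lebesgue integrable) on the rectangle, so Fubini's theorem applies:
  integral_R f d(m x m) = (integral_a1^b1 s^2 ds) * (integral_a2^b2 t^3 dt).
Inner integral in s: integral_{-2}^{1} s^2 ds = (1^3 - (-2)^3)/3
  = 3.
Inner integral in t: integral_{0}^{2} t^3 dt = (2^4 - 0^4)/4
  = 4.
Product: (3) * (4) = 12.

12


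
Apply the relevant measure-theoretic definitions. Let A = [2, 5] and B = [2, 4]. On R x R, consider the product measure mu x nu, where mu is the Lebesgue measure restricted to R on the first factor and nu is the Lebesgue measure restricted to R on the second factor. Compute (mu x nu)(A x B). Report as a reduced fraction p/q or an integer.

For a measurable rectangle A x B, the product measure satisfies
  (mu x nu)(A x B) = mu(A) * nu(B).
  mu(A) = 3.
  nu(B) = 2.
  (mu x nu)(A x B) = 3 * 2 = 6.

6


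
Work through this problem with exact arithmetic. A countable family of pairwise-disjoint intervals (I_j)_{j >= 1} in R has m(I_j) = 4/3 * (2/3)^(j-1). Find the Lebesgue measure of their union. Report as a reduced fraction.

By countable additivity of the Lebesgue measure on pairwise disjoint measurable sets,
  m(union_{j >= 1} I_j) = sum_{j >= 1} m(I_j) = sum_{j >= 1} a * r^(j-1),
  with a = 4/3 and r = 2/3.
Since 0 < r = 2/3 < 1, the geometric series converges:
  sum_{j >= 1} a * r^(j-1) = a / (1 - r).
  = 4/3 / (1 - 2/3)
  = 4/3 / (1/3)
  = 4.

4


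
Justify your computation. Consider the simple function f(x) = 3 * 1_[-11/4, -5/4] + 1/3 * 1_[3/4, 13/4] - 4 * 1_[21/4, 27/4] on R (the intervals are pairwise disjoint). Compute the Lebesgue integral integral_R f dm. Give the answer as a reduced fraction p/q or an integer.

For a simple function f = sum_i c_i * 1_{A_i} with disjoint A_i,
  integral f dm = sum_i c_i * m(A_i).
Lengths of the A_i:
  m(A_1) = -5/4 - (-11/4) = 3/2.
  m(A_2) = 13/4 - 3/4 = 5/2.
  m(A_3) = 27/4 - 21/4 = 3/2.
Contributions c_i * m(A_i):
  (3) * (3/2) = 9/2.
  (1/3) * (5/2) = 5/6.
  (-4) * (3/2) = -6.
Total: 9/2 + 5/6 - 6 = -2/3.

-2/3


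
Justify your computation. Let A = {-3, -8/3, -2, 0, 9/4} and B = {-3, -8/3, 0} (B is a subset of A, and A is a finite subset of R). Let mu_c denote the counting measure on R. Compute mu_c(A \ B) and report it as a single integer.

Counting measure assigns mu_c(E) = |E| (number of elements) when E is finite. For B subset A, A \ B is the set of elements of A not in B, so |A \ B| = |A| - |B|.
|A| = 5, |B| = 3, so mu_c(A \ B) = 5 - 3 = 2.

2


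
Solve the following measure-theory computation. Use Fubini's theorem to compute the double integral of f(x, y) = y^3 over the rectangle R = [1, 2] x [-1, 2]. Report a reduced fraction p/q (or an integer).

f(x, y) is a tensor product of a function of x and a function of y, and both factors are bounded continuous (hence Lebesgue integrable) on the rectangle, so Fubini's theorem applies:
  integral_R f d(m x m) = (integral_a1^b1 1 dx) * (integral_a2^b2 y^3 dy).
Inner integral in x: integral_{1}^{2} 1 dx = (2^1 - 1^1)/1
  = 1.
Inner integral in y: integral_{-1}^{2} y^3 dy = (2^4 - (-1)^4)/4
  = 15/4.
Product: (1) * (15/4) = 15/4.

15/4


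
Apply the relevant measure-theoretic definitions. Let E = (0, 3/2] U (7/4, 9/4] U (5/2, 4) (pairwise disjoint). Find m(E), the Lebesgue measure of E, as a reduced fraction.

For pairwise disjoint intervals, m(union_i I_i) = sum_i m(I_i),
and m is invariant under swapping open/closed endpoints (single points have measure 0).
So m(E) = sum_i (b_i - a_i).
  I_1 has length 3/2 - 0 = 3/2.
  I_2 has length 9/4 - 7/4 = 1/2.
  I_3 has length 4 - 5/2 = 3/2.
Summing:
  m(E) = 3/2 + 1/2 + 3/2 = 7/2.

7/2


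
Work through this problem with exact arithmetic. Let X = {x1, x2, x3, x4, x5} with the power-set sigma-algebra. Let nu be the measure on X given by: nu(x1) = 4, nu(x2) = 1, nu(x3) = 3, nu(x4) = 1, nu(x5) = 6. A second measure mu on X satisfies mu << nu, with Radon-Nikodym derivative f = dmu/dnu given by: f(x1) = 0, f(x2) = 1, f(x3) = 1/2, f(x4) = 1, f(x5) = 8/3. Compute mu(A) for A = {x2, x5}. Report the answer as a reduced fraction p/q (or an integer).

By the defining property of the Radon-Nikodym derivative, for every measurable set A,
  mu(A) = integral_A f dnu.
Since nu is a discrete measure concentrated on the atoms of X, the integral over A reduces to the sum
  mu(A) = sum_{x in A} f(x) * nu({x}).
Computing each term:
  x2: f(x2) * nu(x2) = 1 * 1 = 1.
  x5: f(x5) * nu(x5) = 8/3 * 6 = 16.
Summing: mu(A) = 1 + 16 = 17.

17


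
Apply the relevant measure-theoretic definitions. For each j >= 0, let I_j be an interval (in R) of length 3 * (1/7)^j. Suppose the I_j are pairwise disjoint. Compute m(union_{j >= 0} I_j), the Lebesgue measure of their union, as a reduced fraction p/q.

By countable additivity of the Lebesgue measure on pairwise disjoint measurable sets,
  m(union_{j >= 0} I_j) = sum_{j >= 0} m(I_j) = sum_{j >= 0} a * r^j,
  with a = 3 and r = 1/7.
Since 0 < r = 1/7 < 1, the geometric series converges:
  sum_{j >= 0} a * r^j = a / (1 - r).
  = 3 / (1 - 1/7)
  = 3 / (6/7)
  = 7/2.

7/2


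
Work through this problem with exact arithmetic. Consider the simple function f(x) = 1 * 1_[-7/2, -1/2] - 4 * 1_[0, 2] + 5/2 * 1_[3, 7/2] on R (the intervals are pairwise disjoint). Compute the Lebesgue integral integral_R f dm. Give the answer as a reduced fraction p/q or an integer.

For a simple function f = sum_i c_i * 1_{A_i} with disjoint A_i,
  integral f dm = sum_i c_i * m(A_i).
Lengths of the A_i:
  m(A_1) = -1/2 - (-7/2) = 3.
  m(A_2) = 2 - 0 = 2.
  m(A_3) = 7/2 - 3 = 1/2.
Contributions c_i * m(A_i):
  (1) * (3) = 3.
  (-4) * (2) = -8.
  (5/2) * (1/2) = 5/4.
Total: 3 - 8 + 5/4 = -15/4.

-15/4


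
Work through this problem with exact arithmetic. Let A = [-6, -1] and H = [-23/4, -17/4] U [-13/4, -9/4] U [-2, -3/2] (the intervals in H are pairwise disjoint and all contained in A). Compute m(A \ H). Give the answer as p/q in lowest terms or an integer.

The ambient interval has length m(A) = -1 - (-6) = 5.
Since the holes are disjoint and sit inside A, by finite additivity
  m(H) = sum_i (b_i - a_i), and m(A \ H) = m(A) - m(H).
Computing the hole measures:
  m(H_1) = -17/4 - (-23/4) = 3/2.
  m(H_2) = -9/4 - (-13/4) = 1.
  m(H_3) = -3/2 - (-2) = 1/2.
Summed: m(H) = 3/2 + 1 + 1/2 = 3.
So m(A \ H) = 5 - 3 = 2.

2


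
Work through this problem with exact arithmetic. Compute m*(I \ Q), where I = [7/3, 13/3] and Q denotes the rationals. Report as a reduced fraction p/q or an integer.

The interval I = [7/3, 13/3] has m(I) = 13/3 - 7/3 = 2 (endpoints are measure-zero, so open/closed/half-open agree). Write I = (I cap Q) u (I \ Q). The rationals in I are countable, so m*(I cap Q) = 0 (cover each rational by intervals whose total length is arbitrarily small). By countable subadditivity m*(I) <= m*(I cap Q) + m*(I \ Q), hence m*(I \ Q) >= m(I) = 2. The reverse inequality m*(I \ Q) <= m*(I) = 2 is trivial since (I \ Q) is a subset of I. Therefore m*(I \ Q) = 2.

2


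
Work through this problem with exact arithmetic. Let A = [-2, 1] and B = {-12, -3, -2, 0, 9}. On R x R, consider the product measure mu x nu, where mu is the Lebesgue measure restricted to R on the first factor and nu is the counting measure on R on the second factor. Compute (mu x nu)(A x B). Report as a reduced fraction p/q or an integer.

For a measurable rectangle A x B, the product measure satisfies
  (mu x nu)(A x B) = mu(A) * nu(B).
  mu(A) = 3.
  nu(B) = 5.
  (mu x nu)(A x B) = 3 * 5 = 15.

15


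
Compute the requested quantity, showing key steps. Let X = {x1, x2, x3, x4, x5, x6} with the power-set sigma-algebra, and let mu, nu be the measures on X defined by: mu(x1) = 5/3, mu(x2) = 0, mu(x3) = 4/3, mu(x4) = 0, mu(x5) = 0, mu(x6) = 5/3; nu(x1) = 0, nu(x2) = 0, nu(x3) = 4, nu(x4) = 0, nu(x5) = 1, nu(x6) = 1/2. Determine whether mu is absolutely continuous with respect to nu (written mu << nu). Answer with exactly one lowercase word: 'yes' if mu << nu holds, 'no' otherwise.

mu << nu means: every nu-null measurable set is also mu-null; equivalently, for every atom x, if nu({x}) = 0 then mu({x}) = 0.
Checking each atom:
  x1: nu = 0, mu = 5/3 > 0 -> violates mu << nu.
  x2: nu = 0, mu = 0 -> consistent with mu << nu.
  x3: nu = 4 > 0 -> no constraint.
  x4: nu = 0, mu = 0 -> consistent with mu << nu.
  x5: nu = 1 > 0 -> no constraint.
  x6: nu = 1/2 > 0 -> no constraint.
The atom(s) x1 violate the condition (nu = 0 but mu > 0). Therefore mu is NOT absolutely continuous w.r.t. nu.

no


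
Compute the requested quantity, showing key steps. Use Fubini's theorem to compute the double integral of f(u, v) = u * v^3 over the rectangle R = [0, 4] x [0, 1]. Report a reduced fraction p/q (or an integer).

f(u, v) is a tensor product of a function of u and a function of v, and both factors are bounded continuous (hence Lebesgue integrable) on the rectangle, so Fubini's theorem applies:
  integral_R f d(m x m) = (integral_a1^b1 u du) * (integral_a2^b2 v^3 dv).
Inner integral in u: integral_{0}^{4} u du = (4^2 - 0^2)/2
  = 8.
Inner integral in v: integral_{0}^{1} v^3 dv = (1^4 - 0^4)/4
  = 1/4.
Product: (8) * (1/4) = 2.

2


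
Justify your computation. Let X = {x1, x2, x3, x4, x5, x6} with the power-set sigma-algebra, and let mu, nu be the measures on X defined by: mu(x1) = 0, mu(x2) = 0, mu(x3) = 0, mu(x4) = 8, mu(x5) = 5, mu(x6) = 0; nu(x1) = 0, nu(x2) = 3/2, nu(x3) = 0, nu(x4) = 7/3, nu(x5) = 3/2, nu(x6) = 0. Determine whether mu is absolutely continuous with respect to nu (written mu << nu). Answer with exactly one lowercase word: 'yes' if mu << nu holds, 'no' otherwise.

mu << nu means: every nu-null measurable set is also mu-null; equivalently, for every atom x, if nu({x}) = 0 then mu({x}) = 0.
Checking each atom:
  x1: nu = 0, mu = 0 -> consistent with mu << nu.
  x2: nu = 3/2 > 0 -> no constraint.
  x3: nu = 0, mu = 0 -> consistent with mu << nu.
  x4: nu = 7/3 > 0 -> no constraint.
  x5: nu = 3/2 > 0 -> no constraint.
  x6: nu = 0, mu = 0 -> consistent with mu << nu.
No atom violates the condition. Therefore mu << nu.

yes


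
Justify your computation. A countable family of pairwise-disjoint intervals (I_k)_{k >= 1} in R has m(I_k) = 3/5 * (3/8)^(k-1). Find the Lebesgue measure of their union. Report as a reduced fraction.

By countable additivity of the Lebesgue measure on pairwise disjoint measurable sets,
  m(union_{k >= 1} I_k) = sum_{k >= 1} m(I_k) = sum_{k >= 1} a * r^(k-1),
  with a = 3/5 and r = 3/8.
Since 0 < r = 3/8 < 1, the geometric series converges:
  sum_{k >= 1} a * r^(k-1) = a / (1 - r).
  = 3/5 / (1 - 3/8)
  = 3/5 / (5/8)
  = 24/25.

24/25


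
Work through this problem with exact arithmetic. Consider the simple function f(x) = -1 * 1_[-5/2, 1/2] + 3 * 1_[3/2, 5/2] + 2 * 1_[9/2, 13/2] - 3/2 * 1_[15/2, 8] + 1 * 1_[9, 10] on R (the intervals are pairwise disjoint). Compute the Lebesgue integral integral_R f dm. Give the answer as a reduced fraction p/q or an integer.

For a simple function f = sum_i c_i * 1_{A_i} with disjoint A_i,
  integral f dm = sum_i c_i * m(A_i).
Lengths of the A_i:
  m(A_1) = 1/2 - (-5/2) = 3.
  m(A_2) = 5/2 - 3/2 = 1.
  m(A_3) = 13/2 - 9/2 = 2.
  m(A_4) = 8 - 15/2 = 1/2.
  m(A_5) = 10 - 9 = 1.
Contributions c_i * m(A_i):
  (-1) * (3) = -3.
  (3) * (1) = 3.
  (2) * (2) = 4.
  (-3/2) * (1/2) = -3/4.
  (1) * (1) = 1.
Total: -3 + 3 + 4 - 3/4 + 1 = 17/4.

17/4


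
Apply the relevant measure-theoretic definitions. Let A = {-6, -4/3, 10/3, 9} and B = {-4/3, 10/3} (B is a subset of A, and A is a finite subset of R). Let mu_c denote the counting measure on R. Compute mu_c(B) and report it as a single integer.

Counting measure assigns mu_c(E) = |E| (number of elements) when E is finite.
B has 2 element(s), so mu_c(B) = 2.

2


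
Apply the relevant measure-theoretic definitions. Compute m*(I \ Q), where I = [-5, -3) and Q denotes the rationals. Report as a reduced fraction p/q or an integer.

The interval I = [-5, -3) has m(I) = -3 - (-5) = 2 (endpoints are measure-zero, so open/closed/half-open agree). Write I = (I cap Q) u (I \ Q). The rationals in I are countable, so m*(I cap Q) = 0 (cover each rational by intervals whose total length is arbitrarily small). By countable subadditivity m*(I) <= m*(I cap Q) + m*(I \ Q), hence m*(I \ Q) >= m(I) = 2. The reverse inequality m*(I \ Q) <= m*(I) = 2 is trivial since (I \ Q) is a subset of I. Therefore m*(I \ Q) = 2.

2


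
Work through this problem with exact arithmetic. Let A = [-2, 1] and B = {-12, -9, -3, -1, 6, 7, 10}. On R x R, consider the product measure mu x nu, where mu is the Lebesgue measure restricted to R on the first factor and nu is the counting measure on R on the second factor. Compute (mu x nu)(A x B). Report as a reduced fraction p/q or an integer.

For a measurable rectangle A x B, the product measure satisfies
  (mu x nu)(A x B) = mu(A) * nu(B).
  mu(A) = 3.
  nu(B) = 7.
  (mu x nu)(A x B) = 3 * 7 = 21.

21


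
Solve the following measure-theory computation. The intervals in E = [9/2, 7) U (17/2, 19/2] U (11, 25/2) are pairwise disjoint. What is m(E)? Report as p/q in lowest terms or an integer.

For pairwise disjoint intervals, m(union_i I_i) = sum_i m(I_i),
and m is invariant under swapping open/closed endpoints (single points have measure 0).
So m(E) = sum_i (b_i - a_i).
  I_1 has length 7 - 9/2 = 5/2.
  I_2 has length 19/2 - 17/2 = 1.
  I_3 has length 25/2 - 11 = 3/2.
Summing:
  m(E) = 5/2 + 1 + 3/2 = 5.

5


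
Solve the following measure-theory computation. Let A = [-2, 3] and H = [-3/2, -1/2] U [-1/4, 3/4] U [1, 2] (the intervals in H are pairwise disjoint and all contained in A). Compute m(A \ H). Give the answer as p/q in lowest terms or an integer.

The ambient interval has length m(A) = 3 - (-2) = 5.
Since the holes are disjoint and sit inside A, by finite additivity
  m(H) = sum_i (b_i - a_i), and m(A \ H) = m(A) - m(H).
Computing the hole measures:
  m(H_1) = -1/2 - (-3/2) = 1.
  m(H_2) = 3/4 - (-1/4) = 1.
  m(H_3) = 2 - 1 = 1.
Summed: m(H) = 1 + 1 + 1 = 3.
So m(A \ H) = 5 - 3 = 2.

2


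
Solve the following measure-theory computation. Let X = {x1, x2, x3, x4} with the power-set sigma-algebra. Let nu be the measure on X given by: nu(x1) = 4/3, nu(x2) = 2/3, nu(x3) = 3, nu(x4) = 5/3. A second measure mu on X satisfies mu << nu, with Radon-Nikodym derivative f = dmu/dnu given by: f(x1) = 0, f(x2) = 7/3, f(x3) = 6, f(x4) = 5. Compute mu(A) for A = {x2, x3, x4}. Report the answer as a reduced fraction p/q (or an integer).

By the defining property of the Radon-Nikodym derivative, for every measurable set A,
  mu(A) = integral_A f dnu.
Since nu is a discrete measure concentrated on the atoms of X, the integral over A reduces to the sum
  mu(A) = sum_{x in A} f(x) * nu({x}).
Computing each term:
  x2: f(x2) * nu(x2) = 7/3 * 2/3 = 14/9.
  x3: f(x3) * nu(x3) = 6 * 3 = 18.
  x4: f(x4) * nu(x4) = 5 * 5/3 = 25/3.
Summing: mu(A) = 14/9 + 18 + 25/3 = 251/9.

251/9


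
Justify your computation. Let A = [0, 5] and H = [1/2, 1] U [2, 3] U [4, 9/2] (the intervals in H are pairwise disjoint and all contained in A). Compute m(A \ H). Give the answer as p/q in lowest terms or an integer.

The ambient interval has length m(A) = 5 - 0 = 5.
Since the holes are disjoint and sit inside A, by finite additivity
  m(H) = sum_i (b_i - a_i), and m(A \ H) = m(A) - m(H).
Computing the hole measures:
  m(H_1) = 1 - 1/2 = 1/2.
  m(H_2) = 3 - 2 = 1.
  m(H_3) = 9/2 - 4 = 1/2.
Summed: m(H) = 1/2 + 1 + 1/2 = 2.
So m(A \ H) = 5 - 2 = 3.

3


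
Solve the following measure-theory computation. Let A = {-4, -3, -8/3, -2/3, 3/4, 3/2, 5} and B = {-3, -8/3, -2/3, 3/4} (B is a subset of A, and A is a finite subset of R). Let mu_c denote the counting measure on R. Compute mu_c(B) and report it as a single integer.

Counting measure assigns mu_c(E) = |E| (number of elements) when E is finite.
B has 4 element(s), so mu_c(B) = 4.

4


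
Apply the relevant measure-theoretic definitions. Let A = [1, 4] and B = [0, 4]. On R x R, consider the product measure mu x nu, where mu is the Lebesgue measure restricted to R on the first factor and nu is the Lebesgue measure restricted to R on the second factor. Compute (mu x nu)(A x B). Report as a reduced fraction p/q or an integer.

For a measurable rectangle A x B, the product measure satisfies
  (mu x nu)(A x B) = mu(A) * nu(B).
  mu(A) = 3.
  nu(B) = 4.
  (mu x nu)(A x B) = 3 * 4 = 12.

12


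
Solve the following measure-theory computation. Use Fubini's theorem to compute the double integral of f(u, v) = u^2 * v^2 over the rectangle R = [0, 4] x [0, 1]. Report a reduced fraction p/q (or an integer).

f(u, v) is a tensor product of a function of u and a function of v, and both factors are bounded continuous (hence Lebesgue integrable) on the rectangle, so Fubini's theorem applies:
  integral_R f d(m x m) = (integral_a1^b1 u^2 du) * (integral_a2^b2 v^2 dv).
Inner integral in u: integral_{0}^{4} u^2 du = (4^3 - 0^3)/3
  = 64/3.
Inner integral in v: integral_{0}^{1} v^2 dv = (1^3 - 0^3)/3
  = 1/3.
Product: (64/3) * (1/3) = 64/9.

64/9


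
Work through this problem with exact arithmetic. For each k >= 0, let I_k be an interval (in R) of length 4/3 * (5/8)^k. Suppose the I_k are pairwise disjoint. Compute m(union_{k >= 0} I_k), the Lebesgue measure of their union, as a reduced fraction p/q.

By countable additivity of the Lebesgue measure on pairwise disjoint measurable sets,
  m(union_{k >= 0} I_k) = sum_{k >= 0} m(I_k) = sum_{k >= 0} a * r^k,
  with a = 4/3 and r = 5/8.
Since 0 < r = 5/8 < 1, the geometric series converges:
  sum_{k >= 0} a * r^k = a / (1 - r).
  = 4/3 / (1 - 5/8)
  = 4/3 / (3/8)
  = 32/9.

32/9


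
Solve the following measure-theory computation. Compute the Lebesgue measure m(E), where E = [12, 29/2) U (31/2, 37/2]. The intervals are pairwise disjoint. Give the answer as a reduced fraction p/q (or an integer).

For pairwise disjoint intervals, m(union_i I_i) = sum_i m(I_i),
and m is invariant under swapping open/closed endpoints (single points have measure 0).
So m(E) = sum_i (b_i - a_i).
  I_1 has length 29/2 - 12 = 5/2.
  I_2 has length 37/2 - 31/2 = 3.
Summing:
  m(E) = 5/2 + 3 = 11/2.

11/2
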